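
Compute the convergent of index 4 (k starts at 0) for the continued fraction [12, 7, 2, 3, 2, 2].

Using pₖ = aₖpₖ₋₁ + pₖ₋₂, qₖ = aₖqₖ₋₁ + qₖ₋₂ (with p₋₁=1, p₋₂=0, q₋₁=0, q₋₂=1):
  k=0: a=12, p=12, q=1
  k=1: a=7, p=85, q=7
  k=2: a=2, p=182, q=15
  k=3: a=3, p=631, q=52
  k=4: a=2, p=1444, q=119

1444/119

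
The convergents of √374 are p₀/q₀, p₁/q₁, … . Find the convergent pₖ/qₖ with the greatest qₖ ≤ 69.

√374 = [19; 2, 1, 18, 1, 2, 38, …] (period length 6).
Convergents:
  p_0/q_0 = 19/1
  p_1/q_1 = 39/2
  p_2/q_2 = 58/3
  p_3/q_3 = 1083/56
  p_4/q_4 = 1141/59
  p_5/q_5 = 3365/174
q_4 = 59 ≤ 69 < 174 = q_5, so the answer is 1141/59.

1141/59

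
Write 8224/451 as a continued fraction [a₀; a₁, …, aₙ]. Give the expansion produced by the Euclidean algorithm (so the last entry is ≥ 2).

[18; 4, 3, 1, 12, 2]

8224 = 18*451 + 106
451 = 4*106 + 27
106 = 3*27 + 25
27 = 1*25 + 2
25 = 12*2 + 1
2 = 2*1 + 0  (stop)
So 8224/451 = [18; 4, 3, 1, 12, 2].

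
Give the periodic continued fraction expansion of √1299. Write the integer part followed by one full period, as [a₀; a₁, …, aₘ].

[36; 24, 72]

a₀ = ⌊√1299⌋ = 36.
With m₀=0, d₀=1 and mₖ₊₁ = dₖaₖ − mₖ, dₖ₊₁ = (n − mₖ₊₁²)/dₖ, aₖ₊₁ = ⌊(a₀+mₖ₊₁)/dₖ₊₁⌋:
  k=1: m=36, d=3, a=24
  k=2: m=36, d=1, a=72
d=1 and a=2a₀=72 at k=2, so the next step gives (m, d) = (36, 3) again — its k=1 value — and the period has length 2.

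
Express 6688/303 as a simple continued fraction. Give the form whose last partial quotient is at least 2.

[22; 13, 1, 3, 2, 2]

6688 = 22*303 + 22
303 = 13*22 + 17
22 = 1*17 + 5
17 = 3*5 + 2
5 = 2*2 + 1
2 = 2*1 + 0  (stop)
So 6688/303 = [22; 13, 1, 3, 2, 2].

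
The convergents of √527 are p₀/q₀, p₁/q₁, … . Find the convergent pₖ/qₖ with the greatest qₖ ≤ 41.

√527 = [22; 1, 21, 1, 44, …] (period length 4).
Convergents:
  p_0/q_0 = 22/1
  p_1/q_1 = 23/1
  p_2/q_2 = 505/22
  p_3/q_3 = 528/23
  p_4/q_4 = 23737/1034
q_3 = 23 ≤ 41 < 1034 = q_4, so the answer is 528/23.

528/23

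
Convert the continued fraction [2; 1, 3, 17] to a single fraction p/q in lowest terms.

Using pₖ = aₖpₖ₋₁ + pₖ₋₂ and qₖ = aₖqₖ₋₁ + qₖ₋₂:
  k=0: a=2, p=2, q=1
  k=1: a=1, p=3, q=1
  k=2: a=3, p=11, q=4
  k=3: a=17, p=190, q=69

190/69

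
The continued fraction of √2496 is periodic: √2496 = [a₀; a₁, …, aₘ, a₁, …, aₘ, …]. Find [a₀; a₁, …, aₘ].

a₀ = ⌊√2496⌋ = 49.

[49; 1, 23, 1, 98]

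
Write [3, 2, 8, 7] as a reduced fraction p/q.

420/121

Using pₖ = aₖpₖ₋₁ + pₖ₋₂ and qₖ = aₖqₖ₋₁ + qₖ₋₂:
  k=0: a=3, p=3, q=1
  k=1: a=2, p=7, q=2
  k=2: a=8, p=59, q=17
  k=3: a=7, p=420, q=121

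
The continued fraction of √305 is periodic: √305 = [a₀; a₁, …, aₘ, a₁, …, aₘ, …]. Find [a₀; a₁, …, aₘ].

[17; 2, 6, 2, 34]

a₀ = ⌊√305⌋ = 17.
With m₀=0, d₀=1 and mₖ₊₁ = dₖaₖ − mₖ, dₖ₊₁ = (n − mₖ₊₁²)/dₖ, aₖ₊₁ = ⌊(a₀+mₖ₊₁)/dₖ₊₁⌋:
  k=1: m=17, d=16, a=2
  k=2: m=15, d=5, a=6
  k=3: m=15, d=16, a=2
  k=4: m=17, d=1, a=34
d=1 and a=2a₀=34 at k=4, so the next step gives (m, d) = (17, 16) again — its k=1 value — and the period has length 4.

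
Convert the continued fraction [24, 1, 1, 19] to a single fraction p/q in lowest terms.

Using pₖ = aₖpₖ₋₁ + pₖ₋₂ and qₖ = aₖqₖ₋₁ + qₖ₋₂:
  k=0: a=24, p=24, q=1
  k=1: a=1, p=25, q=1
  k=2: a=1, p=49, q=2
  k=3: a=19, p=956, q=39

956/39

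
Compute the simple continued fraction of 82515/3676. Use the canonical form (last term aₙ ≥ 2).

82515 = 22*3676 + 1643
3676 = 2*1643 + 390
1643 = 4*390 + 83
390 = 4*83 + 58
83 = 1*58 + 25
58 = 2*25 + 8
25 = 3*8 + 1
8 = 8*1 + 0  (stop)
So 82515/3676 = [22; 2, 4, 4, 1, 2, 3, 8].

[22; 2, 4, 4, 1, 2, 3, 8]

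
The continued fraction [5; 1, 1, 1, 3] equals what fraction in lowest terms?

Using pₖ = aₖpₖ₋₁ + pₖ₋₂ and qₖ = aₖqₖ₋₁ + qₖ₋₂:
  k=0: a=5, p=5, q=1
  k=1: a=1, p=6, q=1
  k=2: a=1, p=11, q=2
  k=3: a=1, p=17, q=3
  k=4: a=3, p=62, q=11

62/11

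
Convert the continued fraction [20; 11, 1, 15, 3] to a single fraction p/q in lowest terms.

11749/585

Fold from the inside: start with 3/1.
  15 + 1/3 = 46/3
  1 + 3/46 = 49/46
  11 + 46/49 = 585/49
  20 + 49/585 = 11749/585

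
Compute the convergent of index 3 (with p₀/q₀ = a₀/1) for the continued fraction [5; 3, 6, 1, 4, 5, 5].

Using pₖ = aₖpₖ₋₁ + pₖ₋₂, qₖ = aₖqₖ₋₁ + qₖ₋₂ (with p₋₁=1, p₋₂=0, q₋₁=0, q₋₂=1):
  k=0: a=5, p=5, q=1
  k=1: a=3, p=16, q=3
  k=2: a=6, p=101, q=19
  k=3: a=1, p=117, q=22

117/22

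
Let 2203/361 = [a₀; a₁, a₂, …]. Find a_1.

2203 = 6·361 + 37   →  a_0 = 6
361 = 9·37 + 28   →  a_1 = 9

9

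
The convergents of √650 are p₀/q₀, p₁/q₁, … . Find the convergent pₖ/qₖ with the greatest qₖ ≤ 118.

√650 = [25; 2, 50, …] (period length 2).
Convergents:
  p_0/q_0 = 25/1
  p_1/q_1 = 51/2
  p_2/q_2 = 2575/101
  p_3/q_3 = 5201/204
q_2 = 101 ≤ 118 < 204 = q_3, so the answer is 2575/101.

2575/101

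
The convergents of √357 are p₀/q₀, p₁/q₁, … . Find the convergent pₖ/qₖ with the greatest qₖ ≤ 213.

√357 = [18; 1, 8, 2, 8, 1, 36, …] (period length 6).
Convergents:
  p_0/q_0 = 18/1
  p_1/q_1 = 19/1
  p_2/q_2 = 170/9
  p_3/q_3 = 359/19
  p_4/q_4 = 3042/161
  p_5/q_5 = 3401/180
  p_6/q_6 = 125478/6641
q_5 = 180 ≤ 213 < 6641 = q_6, so the answer is 3401/180.

3401/180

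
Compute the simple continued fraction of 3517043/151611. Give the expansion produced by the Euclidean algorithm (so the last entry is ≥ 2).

3517043 = 23·151611 + 29990
151611 = 5·29990 + 1661
29990 = 18·1661 + 92
1661 = 18·92 + 5
92 = 18·5 + 2
5 = 2·2 + 1
2 = 2·1 + 0  (stop)
So 3517043/151611 = [23; 5, 18, 18, 18, 2, 2].

[23; 5, 18, 18, 18, 2, 2]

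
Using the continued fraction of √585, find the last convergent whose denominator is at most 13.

√585 = [24; 5, 2, 1, 4, 1, 2, 5, 48, …] (period length 8).
Convergents:
  p_0/q_0 = 24/1
  p_1/q_1 = 121/5
  p_2/q_2 = 266/11
  p_3/q_3 = 387/16
q_2 = 11 ≤ 13 < 16 = q_3, so the answer is 266/11.

266/11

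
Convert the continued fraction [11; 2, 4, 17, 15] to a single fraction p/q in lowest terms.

26713/2334

Fold from the inside: start with 15/1.
  17 + 1/15 = 256/15
  4 + 15/256 = 1039/256
  2 + 256/1039 = 2334/1039
  11 + 1039/2334 = 26713/2334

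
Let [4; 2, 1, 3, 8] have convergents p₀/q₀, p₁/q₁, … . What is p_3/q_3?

48/11

Using pₖ = aₖpₖ₋₁ + pₖ₋₂, qₖ = aₖqₖ₋₁ + qₖ₋₂ (with p₋₁=1, p₋₂=0, q₋₁=0, q₋₂=1):
  k=0: a=4, p=4, q=1
  k=1: a=2, p=9, q=2
  k=2: a=1, p=13, q=3
  k=3: a=3, p=48, q=11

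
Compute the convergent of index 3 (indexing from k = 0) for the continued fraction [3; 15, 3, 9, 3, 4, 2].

1315/429

Using pₖ = aₖpₖ₋₁ + pₖ₋₂, qₖ = aₖqₖ₋₁ + qₖ₋₂ (with p₋₁=1, p₋₂=0, q₋₁=0, q₋₂=1):
  k=0: a=3, p=3, q=1
  k=1: a=15, p=46, q=15
  k=2: a=3, p=141, q=46
  k=3: a=9, p=1315, q=429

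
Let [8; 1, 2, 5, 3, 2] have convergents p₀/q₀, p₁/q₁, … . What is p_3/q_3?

Using pₖ = aₖpₖ₋₁ + pₖ₋₂, qₖ = aₖqₖ₋₁ + qₖ₋₂ (with p₋₁=1, p₋₂=0, q₋₁=0, q₋₂=1):
  k=0: a=8, p=8, q=1
  k=1: a=1, p=9, q=1
  k=2: a=2, p=26, q=3
  k=3: a=5, p=139, q=16

139/16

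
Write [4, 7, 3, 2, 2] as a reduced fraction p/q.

Using pₖ = aₖpₖ₋₁ + pₖ₋₂ and qₖ = aₖqₖ₋₁ + qₖ₋₂:
  k=0: a=4, p=4, q=1
  k=1: a=7, p=29, q=7
  k=2: a=3, p=91, q=22
  k=3: a=2, p=211, q=51
  k=4: a=2, p=513, q=124

513/124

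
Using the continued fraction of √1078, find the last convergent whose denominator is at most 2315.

64648/1969

√1078 = [32; 1, 4, 1, 64, …] (period length 4).
Convergents:
  p_0/q_0 = 32/1
  p_1/q_1 = 33/1
  p_2/q_2 = 164/5
  p_3/q_3 = 197/6
  p_4/q_4 = 12772/389
  p_5/q_5 = 12969/395
  p_6/q_6 = 64648/1969
  p_7/q_7 = 77617/2364
q_6 = 1969 ≤ 2315 < 2364 = q_7, so the answer is 64648/1969.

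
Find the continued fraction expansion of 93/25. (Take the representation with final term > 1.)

[3; 1, 2, 1, 1, 3]

93 = 3·25 + 18
25 = 1·18 + 7
18 = 2·7 + 4
7 = 1·4 + 3
4 = 1·3 + 1
3 = 3·1 + 0  (stop)
So 93/25 = [3; 1, 2, 1, 1, 3].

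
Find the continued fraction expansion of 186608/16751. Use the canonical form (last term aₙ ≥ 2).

186608 = 11*16751 + 2347
16751 = 7*2347 + 322
2347 = 7*322 + 93
322 = 3*93 + 43
93 = 2*43 + 7
43 = 6*7 + 1
7 = 7*1 + 0  (stop)
So 186608/16751 = [11; 7, 7, 3, 2, 6, 7].

[11; 7, 7, 3, 2, 6, 7]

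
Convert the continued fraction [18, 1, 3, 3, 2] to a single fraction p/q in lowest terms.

563/30

Using pₖ = aₖpₖ₋₁ + pₖ₋₂ and qₖ = aₖqₖ₋₁ + qₖ₋₂:
  k=0: a=18, p=18, q=1
  k=1: a=1, p=19, q=1
  k=2: a=3, p=75, q=4
  k=3: a=3, p=244, q=13
  k=4: a=2, p=563, q=30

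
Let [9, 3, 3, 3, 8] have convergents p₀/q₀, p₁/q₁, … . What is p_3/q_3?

Using pₖ = aₖpₖ₋₁ + pₖ₋₂, qₖ = aₖqₖ₋₁ + qₖ₋₂ (with p₋₁=1, p₋₂=0, q₋₁=0, q₋₂=1):
  k=0: a=9, p=9, q=1
  k=1: a=3, p=28, q=3
  k=2: a=3, p=93, q=10
  k=3: a=3, p=307, q=33

307/33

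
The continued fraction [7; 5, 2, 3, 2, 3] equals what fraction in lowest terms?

2148/299

Using pₖ = aₖpₖ₋₁ + pₖ₋₂ and qₖ = aₖqₖ₋₁ + qₖ₋₂:
  k=0: a=7, p=7, q=1
  k=1: a=5, p=36, q=5
  k=2: a=2, p=79, q=11
  k=3: a=3, p=273, q=38
  k=4: a=2, p=625, q=87
  k=5: a=3, p=2148, q=299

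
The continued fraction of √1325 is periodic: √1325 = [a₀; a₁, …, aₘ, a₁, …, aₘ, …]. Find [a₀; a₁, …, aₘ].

a₀ = ⌊√1325⌋ = 36.
With m₀=0, d₀=1 and mₖ₊₁ = dₖaₖ − mₖ, dₖ₊₁ = (n − mₖ₊₁²)/dₖ, aₖ₊₁ = ⌊(a₀+mₖ₊₁)/dₖ₊₁⌋:
  k=1: m=36, d=29, a=2
  k=2: m=22, d=29, a=2
  k=3: m=36, d=1, a=72
d=1 and a=2a₀=72 at k=3, so the next step gives (m, d) = (36, 29) again — its k=1 value — and the period has length 3.

[36; 2, 2, 72]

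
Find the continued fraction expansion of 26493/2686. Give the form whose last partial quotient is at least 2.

[9; 1, 6, 3, 7, 3, 5]

26493 = 9×2686 + 2319
2686 = 1×2319 + 367
2319 = 6×367 + 117
367 = 3×117 + 16
117 = 7×16 + 5
16 = 3×5 + 1
5 = 5×1 + 0  (stop)
So 26493/2686 = [9; 1, 6, 3, 7, 3, 5].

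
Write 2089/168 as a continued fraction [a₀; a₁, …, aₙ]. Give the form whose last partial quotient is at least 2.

2089 = 12×168 + 73
168 = 2×73 + 22
73 = 3×22 + 7
22 = 3×7 + 1
7 = 7×1 + 0  (stop)
So 2089/168 = [12; 2, 3, 3, 7].

[12; 2, 3, 3, 7]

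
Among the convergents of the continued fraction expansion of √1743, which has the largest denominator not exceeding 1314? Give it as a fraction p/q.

√1743 = [41; 1, 2, 1, 82, …] (period length 4).
Convergents:
  p_0/q_0 = 41/1
  p_1/q_1 = 42/1
  p_2/q_2 = 125/3
  p_3/q_3 = 167/4
  p_4/q_4 = 13819/331
  p_5/q_5 = 13986/335
  p_6/q_6 = 41791/1001
  p_7/q_7 = 55777/1336
q_6 = 1001 ≤ 1314 < 1336 = q_7, so the answer is 41791/1001.

41791/1001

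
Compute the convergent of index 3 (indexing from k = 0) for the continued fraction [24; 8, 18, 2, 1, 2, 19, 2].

7189/298

Using pₖ = aₖpₖ₋₁ + pₖ₋₂, qₖ = aₖqₖ₋₁ + qₖ₋₂ (with p₋₁=1, p₋₂=0, q₋₁=0, q₋₂=1):
  k=0: a=24, p=24, q=1
  k=1: a=8, p=193, q=8
  k=2: a=18, p=3498, q=145
  k=3: a=2, p=7189, q=298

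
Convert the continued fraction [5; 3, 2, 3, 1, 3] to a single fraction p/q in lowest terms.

Using pₖ = aₖpₖ₋₁ + pₖ₋₂ and qₖ = aₖqₖ₋₁ + qₖ₋₂:
  k=0: a=5, p=5, q=1
  k=1: a=3, p=16, q=3
  k=2: a=2, p=37, q=7
  k=3: a=3, p=127, q=24
  k=4: a=1, p=164, q=31
  k=5: a=3, p=619, q=117

619/117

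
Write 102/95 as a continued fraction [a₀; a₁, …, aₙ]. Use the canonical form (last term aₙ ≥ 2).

[1; 13, 1, 1, 3]

102 = 1×95 + 7
95 = 13×7 + 4
7 = 1×4 + 3
4 = 1×3 + 1
3 = 3×1 + 0  (stop)
So 102/95 = [1; 13, 1, 1, 3].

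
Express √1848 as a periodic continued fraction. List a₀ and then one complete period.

[42; 1, 84]

a₀ = ⌊√1848⌋ = 42.
With m₀=0, d₀=1 and mₖ₊₁ = dₖaₖ − mₖ, dₖ₊₁ = (n − mₖ₊₁²)/dₖ, aₖ₊₁ = ⌊(a₀+mₖ₊₁)/dₖ₊₁⌋:
  k=1: m=42, d=84, a=1
  k=2: m=42, d=1, a=84
d=1 and a=2a₀=84 at k=2, so the next step gives (m, d) = (42, 84) again — its k=1 value — and the period has length 2.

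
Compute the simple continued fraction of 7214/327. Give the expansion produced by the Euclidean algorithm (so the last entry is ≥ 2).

7214 = 22×327 + 20
327 = 16×20 + 7
20 = 2×7 + 6
7 = 1×6 + 1
6 = 6×1 + 0  (stop)
So 7214/327 = [22; 16, 2, 1, 6].

[22; 16, 2, 1, 6]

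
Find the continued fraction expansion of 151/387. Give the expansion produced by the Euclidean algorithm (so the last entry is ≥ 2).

151 = 0·387 + 151
387 = 2·151 + 85
151 = 1·85 + 66
85 = 1·66 + 19
66 = 3·19 + 9
19 = 2·9 + 1
9 = 9·1 + 0  (stop)
So 151/387 = [0; 2, 1, 1, 3, 2, 9].

[0; 2, 1, 1, 3, 2, 9]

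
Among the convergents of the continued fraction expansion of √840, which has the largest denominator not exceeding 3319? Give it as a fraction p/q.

√840 = [28; 1, 56, …] (period length 2).
Convergents:
  p_0/q_0 = 28/1
  p_1/q_1 = 29/1
  p_2/q_2 = 1652/57
  p_3/q_3 = 1681/58
  p_4/q_4 = 95788/3305
  p_5/q_5 = 97469/3363
q_4 = 3305 ≤ 3319 < 3363 = q_5, so the answer is 95788/3305.

95788/3305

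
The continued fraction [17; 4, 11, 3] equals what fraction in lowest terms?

Fold from the inside: start with 3/1.
  11 + 1/3 = 34/3
  4 + 3/34 = 139/34
  17 + 34/139 = 2397/139

2397/139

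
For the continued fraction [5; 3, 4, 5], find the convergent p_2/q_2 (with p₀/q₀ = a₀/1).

69/13

Using pₖ = aₖpₖ₋₁ + pₖ₋₂, qₖ = aₖqₖ₋₁ + qₖ₋₂ (with p₋₁=1, p₋₂=0, q₋₁=0, q₋₂=1):
  k=0: a=5, p=5, q=1
  k=1: a=3, p=16, q=3
  k=2: a=4, p=69, q=13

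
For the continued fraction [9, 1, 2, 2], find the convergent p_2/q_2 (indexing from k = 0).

29/3

Using pₖ = aₖpₖ₋₁ + pₖ₋₂, qₖ = aₖqₖ₋₁ + qₖ₋₂ (with p₋₁=1, p₋₂=0, q₋₁=0, q₋₂=1):
  k=0: a=9, p=9, q=1
  k=1: a=1, p=10, q=1
  k=2: a=2, p=29, q=3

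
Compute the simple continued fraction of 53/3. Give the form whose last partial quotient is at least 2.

53 = 17*3 + 2
3 = 1*2 + 1
2 = 2*1 + 0  (stop)
So 53/3 = [17; 1, 2].

[17; 1, 2]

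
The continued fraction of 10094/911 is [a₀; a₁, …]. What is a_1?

10094 = 11·911 + 73   →  a_0 = 11
911 = 12·73 + 35   →  a_1 = 12

12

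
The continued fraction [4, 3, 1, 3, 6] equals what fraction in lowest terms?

Fold from the inside: start with 6/1.
  3 + 1/6 = 19/6
  1 + 6/19 = 25/19
  3 + 19/25 = 94/25
  4 + 25/94 = 401/94

401/94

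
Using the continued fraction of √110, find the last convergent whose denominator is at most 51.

430/41

√110 = [10; 2, 20, …] (period length 2).
Convergents:
  p_0/q_0 = 10/1
  p_1/q_1 = 21/2
  p_2/q_2 = 430/41
  p_3/q_3 = 881/84
q_2 = 41 ≤ 51 < 84 = q_3, so the answer is 430/41.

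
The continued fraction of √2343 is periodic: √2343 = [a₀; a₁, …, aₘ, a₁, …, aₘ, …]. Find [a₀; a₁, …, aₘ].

a₀ = ⌊√2343⌋ = 48.
With m₀=0, d₀=1 and mₖ₊₁ = dₖaₖ − mₖ, dₖ₊₁ = (n − mₖ₊₁²)/dₖ, aₖ₊₁ = ⌊(a₀+mₖ₊₁)/dₖ₊₁⌋:
  k=1: m=48, d=39, a=2
  k=2: m=30, d=37, a=2
  k=3: m=44, d=11, a=8
  k=4: m=44, d=37, a=2
  k=5: m=30, d=39, a=2
  k=6: m=48, d=1, a=96
d=1 and a=2a₀=96 at k=6, so the next step gives (m, d) = (48, 39) again — its k=1 value — and the period has length 6.

[48; 2, 2, 8, 2, 2, 96]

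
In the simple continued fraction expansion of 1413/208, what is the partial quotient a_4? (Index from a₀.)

1413 = 6·208 + 165   →  a_0 = 6
208 = 1·165 + 43   →  a_1 = 1
165 = 3·43 + 36   →  a_2 = 3
43 = 1·36 + 7   →  a_3 = 1
36 = 5·7 + 1   →  a_4 = 5

5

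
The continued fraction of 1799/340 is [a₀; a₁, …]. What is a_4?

3

1799 = 5·340 + 99   →  a_0 = 5
340 = 3·99 + 43   →  a_1 = 3
99 = 2·43 + 13   →  a_2 = 2
43 = 3·13 + 4   →  a_3 = 3
13 = 3·4 + 1   →  a_4 = 3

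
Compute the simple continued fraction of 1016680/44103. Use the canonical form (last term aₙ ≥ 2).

[23; 19, 11, 1, 10, 2, 2, 3]

1016680 = 23×44103 + 2311
44103 = 19×2311 + 194
2311 = 11×194 + 177
194 = 1×177 + 17
177 = 10×17 + 7
17 = 2×7 + 3
7 = 2×3 + 1
3 = 3×1 + 0  (stop)
So 1016680/44103 = [23; 19, 11, 1, 10, 2, 2, 3].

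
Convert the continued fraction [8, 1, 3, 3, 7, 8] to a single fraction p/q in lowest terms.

Fold from the inside: start with 8/1.
  7 + 1/8 = 57/8
  3 + 8/57 = 179/57
  3 + 57/179 = 594/179
  1 + 179/594 = 773/594
  8 + 594/773 = 6778/773

6778/773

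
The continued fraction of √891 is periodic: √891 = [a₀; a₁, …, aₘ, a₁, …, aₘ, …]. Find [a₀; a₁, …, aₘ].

[29; 1, 5, 1, 1, 1, 5, 1, 58]

a₀ = ⌊√891⌋ = 29.
With m₀=0, d₀=1 and mₖ₊₁ = dₖaₖ − mₖ, dₖ₊₁ = (n − mₖ₊₁²)/dₖ, aₖ₊₁ = ⌊(a₀+mₖ₊₁)/dₖ₊₁⌋:
  k=1: m=29, d=50, a=1
  k=2: m=21, d=9, a=5
  k=3: m=24, d=35, a=1
  k=4: m=11, d=22, a=1
  k=5: m=11, d=35, a=1
  k=6: m=24, d=9, a=5
  k=7: m=21, d=50, a=1
  k=8: m=29, d=1, a=58
d=1 and a=2a₀=58 at k=8, so the next step gives (m, d) = (29, 50) again — its k=1 value — and the period has length 8.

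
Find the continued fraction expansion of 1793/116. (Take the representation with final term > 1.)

[15; 2, 5, 3, 3]

1793 = 15*116 + 53
116 = 2*53 + 10
53 = 5*10 + 3
10 = 3*3 + 1
3 = 3*1 + 0  (stop)
So 1793/116 = [15; 2, 5, 3, 3].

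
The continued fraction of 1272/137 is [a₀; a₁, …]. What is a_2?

1

1272 = 9·137 + 39   →  a_0 = 9
137 = 3·39 + 20   →  a_1 = 3
39 = 1·20 + 19   →  a_2 = 1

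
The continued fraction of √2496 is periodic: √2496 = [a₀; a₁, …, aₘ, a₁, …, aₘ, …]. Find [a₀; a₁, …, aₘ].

a₀ = ⌊√2496⌋ = 49.
With m₀=0, d₀=1 and mₖ₊₁ = dₖaₖ − mₖ, dₖ₊₁ = (n − mₖ₊₁²)/dₖ, aₖ₊₁ = ⌊(a₀+mₖ₊₁)/dₖ₊₁⌋:
  k=1: m=49, d=95, a=1
  k=2: m=46, d=4, a=23
  k=3: m=46, d=95, a=1
  k=4: m=49, d=1, a=98
d=1 and a=2a₀=98 at k=4, so the next step gives (m, d) = (49, 95) again — its k=1 value — and the period has length 4.

[49; 1, 23, 1, 98]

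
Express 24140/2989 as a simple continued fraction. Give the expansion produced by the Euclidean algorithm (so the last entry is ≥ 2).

24140 = 8×2989 + 228
2989 = 13×228 + 25
228 = 9×25 + 3
25 = 8×3 + 1
3 = 3×1 + 0  (stop)
So 24140/2989 = [8; 13, 9, 8, 3].

[8; 13, 9, 8, 3]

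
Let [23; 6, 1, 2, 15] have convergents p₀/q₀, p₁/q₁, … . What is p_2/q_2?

Using pₖ = aₖpₖ₋₁ + pₖ₋₂, qₖ = aₖqₖ₋₁ + qₖ₋₂ (with p₋₁=1, p₋₂=0, q₋₁=0, q₋₂=1):
  k=0: a=23, p=23, q=1
  k=1: a=6, p=139, q=6
  k=2: a=1, p=162, q=7

162/7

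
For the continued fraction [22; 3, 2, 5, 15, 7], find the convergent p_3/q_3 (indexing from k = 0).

847/38

Using pₖ = aₖpₖ₋₁ + pₖ₋₂, qₖ = aₖqₖ₋₁ + qₖ₋₂ (with p₋₁=1, p₋₂=0, q₋₁=0, q₋₂=1):
  k=0: a=22, p=22, q=1
  k=1: a=3, p=67, q=3
  k=2: a=2, p=156, q=7
  k=3: a=5, p=847, q=38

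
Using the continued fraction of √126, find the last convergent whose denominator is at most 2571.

√126 = [11; 4, 2, 4, 22, …] (period length 4).
Convergents:
  p_0/q_0 = 11/1
  p_1/q_1 = 45/4
  p_2/q_2 = 101/9
  p_3/q_3 = 449/40
  p_4/q_4 = 9979/889
  p_5/q_5 = 40365/3596
q_4 = 889 ≤ 2571 < 3596 = q_5, so the answer is 9979/889.

9979/889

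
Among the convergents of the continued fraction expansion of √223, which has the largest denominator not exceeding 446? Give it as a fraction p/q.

6481/434

√223 = [14; 1, 13, 1, 28, …] (period length 4).
Convergents:
  p_0/q_0 = 14/1
  p_1/q_1 = 15/1
  p_2/q_2 = 209/14
  p_3/q_3 = 224/15
  p_4/q_4 = 6481/434
  p_5/q_5 = 6705/449
q_4 = 434 ≤ 446 < 449 = q_5, so the answer is 6481/434.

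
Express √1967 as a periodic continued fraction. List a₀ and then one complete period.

[44; 2, 1, 5, 1, 2, 88]

a₀ = ⌊√1967⌋ = 44.
With m₀=0, d₀=1 and mₖ₊₁ = dₖaₖ − mₖ, dₖ₊₁ = (n − mₖ₊₁²)/dₖ, aₖ₊₁ = ⌊(a₀+mₖ₊₁)/dₖ₊₁⌋:
  k=1: m=44, d=31, a=2
  k=2: m=18, d=53, a=1
  k=3: m=35, d=14, a=5
  k=4: m=35, d=53, a=1
  k=5: m=18, d=31, a=2
  k=6: m=44, d=1, a=88
d=1 and a=2a₀=88 at k=6, so the next step gives (m, d) = (44, 31) again — its k=1 value — and the period has length 6.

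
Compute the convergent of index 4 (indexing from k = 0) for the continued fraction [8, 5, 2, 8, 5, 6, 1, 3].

Using pₖ = aₖpₖ₋₁ + pₖ₋₂, qₖ = aₖqₖ₋₁ + qₖ₋₂ (with p₋₁=1, p₋₂=0, q₋₁=0, q₋₂=1):
  k=0: a=8, p=8, q=1
  k=1: a=5, p=41, q=5
  k=2: a=2, p=90, q=11
  k=3: a=8, p=761, q=93
  k=4: a=5, p=3895, q=476

3895/476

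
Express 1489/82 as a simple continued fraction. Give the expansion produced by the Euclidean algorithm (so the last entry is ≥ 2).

[18; 6, 3, 4]

1489 = 18*82 + 13
82 = 6*13 + 4
13 = 3*4 + 1
4 = 4*1 + 0  (stop)
So 1489/82 = [18; 6, 3, 4].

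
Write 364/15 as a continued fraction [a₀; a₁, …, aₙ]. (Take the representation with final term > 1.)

364 = 24*15 + 4
15 = 3*4 + 3
4 = 1*3 + 1
3 = 3*1 + 0  (stop)
So 364/15 = [24; 3, 1, 3].

[24; 3, 1, 3]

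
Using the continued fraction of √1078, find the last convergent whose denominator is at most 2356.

√1078 = [32; 1, 4, 1, 64, …] (period length 4).
Convergents:
  p_0/q_0 = 32/1
  p_1/q_1 = 33/1
  p_2/q_2 = 164/5
  p_3/q_3 = 197/6
  p_4/q_4 = 12772/389
  p_5/q_5 = 12969/395
  p_6/q_6 = 64648/1969
  p_7/q_7 = 77617/2364
q_6 = 1969 ≤ 2356 < 2364 = q_7, so the answer is 64648/1969.

64648/1969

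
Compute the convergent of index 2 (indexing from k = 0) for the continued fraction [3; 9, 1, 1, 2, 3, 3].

31/10

Using pₖ = aₖpₖ₋₁ + pₖ₋₂, qₖ = aₖqₖ₋₁ + qₖ₋₂ (with p₋₁=1, p₋₂=0, q₋₁=0, q₋₂=1):
  k=0: a=3, p=3, q=1
  k=1: a=9, p=28, q=9
  k=2: a=1, p=31, q=10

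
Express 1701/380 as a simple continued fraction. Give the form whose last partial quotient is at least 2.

[4; 2, 10, 18]

1701 = 4*380 + 181
380 = 2*181 + 18
181 = 10*18 + 1
18 = 18*1 + 0  (stop)
So 1701/380 = [4; 2, 10, 18].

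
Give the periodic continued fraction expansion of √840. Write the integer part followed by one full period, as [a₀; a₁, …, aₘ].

a₀ = ⌊√840⌋ = 28.
With m₀=0, d₀=1 and mₖ₊₁ = dₖaₖ − mₖ, dₖ₊₁ = (n − mₖ₊₁²)/dₖ, aₖ₊₁ = ⌊(a₀+mₖ₊₁)/dₖ₊₁⌋:
  k=1: m=28, d=56, a=1
  k=2: m=28, d=1, a=56
d=1 and a=2a₀=56 at k=2, so the next step gives (m, d) = (28, 56) again — its k=1 value — and the period has length 2.

[28; 1, 56]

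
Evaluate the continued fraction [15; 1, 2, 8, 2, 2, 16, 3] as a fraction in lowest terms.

103139/6578

Fold from the inside: start with 3/1.
  16 + 1/3 = 49/3
  2 + 3/49 = 101/49
  2 + 49/101 = 251/101
  8 + 101/251 = 2109/251
  2 + 251/2109 = 4469/2109
  1 + 2109/4469 = 6578/4469
  15 + 4469/6578 = 103139/6578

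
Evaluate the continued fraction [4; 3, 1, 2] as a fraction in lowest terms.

Using pₖ = aₖpₖ₋₁ + pₖ₋₂ and qₖ = aₖqₖ₋₁ + qₖ₋₂:
  k=0: a=4, p=4, q=1
  k=1: a=3, p=13, q=3
  k=2: a=1, p=17, q=4
  k=3: a=2, p=47, q=11

47/11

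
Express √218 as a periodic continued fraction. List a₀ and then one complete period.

[14; 1, 3, 3, 1, 28]

a₀ = ⌊√218⌋ = 14.
With m₀=0, d₀=1 and mₖ₊₁ = dₖaₖ − mₖ, dₖ₊₁ = (n − mₖ₊₁²)/dₖ, aₖ₊₁ = ⌊(a₀+mₖ₊₁)/dₖ₊₁⌋:
  k=1: m=14, d=22, a=1
  k=2: m=8, d=7, a=3
  k=3: m=13, d=7, a=3
  k=4: m=8, d=22, a=1
  k=5: m=14, d=1, a=28
d=1 and a=2a₀=28 at k=5, so the next step gives (m, d) = (14, 22) again — its k=1 value — and the period has length 5.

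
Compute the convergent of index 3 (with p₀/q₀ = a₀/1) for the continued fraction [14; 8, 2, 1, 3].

353/25

Using pₖ = aₖpₖ₋₁ + pₖ₋₂, qₖ = aₖqₖ₋₁ + qₖ₋₂ (with p₋₁=1, p₋₂=0, q₋₁=0, q₋₂=1):
  k=0: a=14, p=14, q=1
  k=1: a=8, p=113, q=8
  k=2: a=2, p=240, q=17
  k=3: a=1, p=353, q=25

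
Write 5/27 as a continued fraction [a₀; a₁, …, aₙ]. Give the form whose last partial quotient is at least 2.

5 = 0×27 + 5
27 = 5×5 + 2
5 = 2×2 + 1
2 = 2×1 + 0  (stop)
So 5/27 = [0; 5, 2, 2].

[0; 5, 2, 2]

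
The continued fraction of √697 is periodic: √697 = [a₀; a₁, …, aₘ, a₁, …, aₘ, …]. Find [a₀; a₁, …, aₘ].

a₀ = ⌊√697⌋ = 26.
With m₀=0, d₀=1 and mₖ₊₁ = dₖaₖ − mₖ, dₖ₊₁ = (n − mₖ₊₁²)/dₖ, aₖ₊₁ = ⌊(a₀+mₖ₊₁)/dₖ₊₁⌋:
  k=1: m=26, d=21, a=2
  k=2: m=16, d=21, a=2
  k=3: m=26, d=1, a=52
d=1 and a=2a₀=52 at k=3, so the next step gives (m, d) = (26, 21) again — its k=1 value — and the period has length 3.

[26; 2, 2, 52]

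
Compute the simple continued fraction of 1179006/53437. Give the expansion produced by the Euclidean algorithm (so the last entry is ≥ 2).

1179006 = 22×53437 + 3392
53437 = 15×3392 + 2557
3392 = 1×2557 + 835
2557 = 3×835 + 52
835 = 16×52 + 3
52 = 17×3 + 1
3 = 3×1 + 0  (stop)
So 1179006/53437 = [22; 15, 1, 3, 16, 17, 3].

[22; 15, 1, 3, 16, 17, 3]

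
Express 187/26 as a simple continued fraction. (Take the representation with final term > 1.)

[7; 5, 5]

187 = 7·26 + 5
26 = 5·5 + 1
5 = 5·1 + 0  (stop)
So 187/26 = [7; 5, 5].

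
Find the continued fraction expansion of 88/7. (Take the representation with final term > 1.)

[12; 1, 1, 3]

88 = 12*7 + 4
7 = 1*4 + 3
4 = 1*3 + 1
3 = 3*1 + 0  (stop)
So 88/7 = [12; 1, 1, 3].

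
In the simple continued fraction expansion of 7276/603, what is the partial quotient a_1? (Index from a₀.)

15

7276 = 12·603 + 40   →  a_0 = 12
603 = 15·40 + 3   →  a_1 = 15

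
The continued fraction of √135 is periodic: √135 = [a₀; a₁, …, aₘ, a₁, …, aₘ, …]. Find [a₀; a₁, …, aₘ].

[11; 1, 1, 1, 1, 1, 1, 1, 22]

a₀ = ⌊√135⌋ = 11.
With m₀=0, d₀=1 and mₖ₊₁ = dₖaₖ − mₖ, dₖ₊₁ = (n − mₖ₊₁²)/dₖ, aₖ₊₁ = ⌊(a₀+mₖ₊₁)/dₖ₊₁⌋:
  k=1: m=11, d=14, a=1
  k=2: m=3, d=9, a=1
  k=3: m=6, d=11, a=1
  k=4: m=5, d=10, a=1
  k=5: m=5, d=11, a=1
  k=6: m=6, d=9, a=1
  k=7: m=3, d=14, a=1
  k=8: m=11, d=1, a=22
d=1 and a=2a₀=22 at k=8, so the next step gives (m, d) = (11, 14) again — its k=1 value — and the period has length 8.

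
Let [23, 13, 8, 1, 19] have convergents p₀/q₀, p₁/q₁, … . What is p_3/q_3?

2723/118

Using pₖ = aₖpₖ₋₁ + pₖ₋₂, qₖ = aₖqₖ₋₁ + qₖ₋₂ (with p₋₁=1, p₋₂=0, q₋₁=0, q₋₂=1):
  k=0: a=23, p=23, q=1
  k=1: a=13, p=300, q=13
  k=2: a=8, p=2423, q=105
  k=3: a=1, p=2723, q=118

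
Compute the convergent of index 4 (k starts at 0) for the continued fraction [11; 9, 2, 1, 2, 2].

Using pₖ = aₖpₖ₋₁ + pₖ₋₂, qₖ = aₖqₖ₋₁ + qₖ₋₂ (with p₋₁=1, p₋₂=0, q₋₁=0, q₋₂=1):
  k=0: a=11, p=11, q=1
  k=1: a=9, p=100, q=9
  k=2: a=2, p=211, q=19
  k=3: a=1, p=311, q=28
  k=4: a=2, p=833, q=75

833/75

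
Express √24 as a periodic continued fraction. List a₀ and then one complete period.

[4; 1, 8]

a₀ = ⌊√24⌋ = 4.
With m₀=0, d₀=1 and mₖ₊₁ = dₖaₖ − mₖ, dₖ₊₁ = (n − mₖ₊₁²)/dₖ, aₖ₊₁ = ⌊(a₀+mₖ₊₁)/dₖ₊₁⌋:
  k=1: m=4, d=8, a=1
  k=2: m=4, d=1, a=8
d=1 and a=2a₀=8 at k=2, so the next step gives (m, d) = (4, 8) again — its k=1 value — and the period has length 2.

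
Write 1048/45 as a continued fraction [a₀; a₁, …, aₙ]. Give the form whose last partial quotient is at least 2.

1048 = 23×45 + 13
45 = 3×13 + 6
13 = 2×6 + 1
6 = 6×1 + 0  (stop)
So 1048/45 = [23; 3, 2, 6].

[23; 3, 2, 6]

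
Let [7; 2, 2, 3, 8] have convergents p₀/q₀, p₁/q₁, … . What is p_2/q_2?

37/5

Using pₖ = aₖpₖ₋₁ + pₖ₋₂, qₖ = aₖqₖ₋₁ + qₖ₋₂ (with p₋₁=1, p₋₂=0, q₋₁=0, q₋₂=1):
  k=0: a=7, p=7, q=1
  k=1: a=2, p=15, q=2
  k=2: a=2, p=37, q=5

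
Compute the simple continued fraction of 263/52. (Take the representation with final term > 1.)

[5; 17, 3]

263 = 5×52 + 3
52 = 17×3 + 1
3 = 3×1 + 0  (stop)
So 263/52 = [5; 17, 3].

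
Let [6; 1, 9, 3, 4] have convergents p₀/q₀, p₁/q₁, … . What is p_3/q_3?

Using pₖ = aₖpₖ₋₁ + pₖ₋₂, qₖ = aₖqₖ₋₁ + qₖ₋₂ (with p₋₁=1, p₋₂=0, q₋₁=0, q₋₂=1):
  k=0: a=6, p=6, q=1
  k=1: a=1, p=7, q=1
  k=2: a=9, p=69, q=10
  k=3: a=3, p=214, q=31

214/31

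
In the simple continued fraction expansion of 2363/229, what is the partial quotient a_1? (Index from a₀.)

3

2363 = 10·229 + 73   →  a_0 = 10
229 = 3·73 + 10   →  a_1 = 3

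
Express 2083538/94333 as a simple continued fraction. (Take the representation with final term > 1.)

[22; 11, 2, 19, 19, 11]

2083538 = 22*94333 + 8212
94333 = 11*8212 + 4001
8212 = 2*4001 + 210
4001 = 19*210 + 11
210 = 19*11 + 1
11 = 11*1 + 0  (stop)
So 2083538/94333 = [22; 11, 2, 19, 19, 11].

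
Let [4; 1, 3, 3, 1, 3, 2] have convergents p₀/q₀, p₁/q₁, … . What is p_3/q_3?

Using pₖ = aₖpₖ₋₁ + pₖ₋₂, qₖ = aₖqₖ₋₁ + qₖ₋₂ (with p₋₁=1, p₋₂=0, q₋₁=0, q₋₂=1):
  k=0: a=4, p=4, q=1
  k=1: a=1, p=5, q=1
  k=2: a=3, p=19, q=4
  k=3: a=3, p=62, q=13

62/13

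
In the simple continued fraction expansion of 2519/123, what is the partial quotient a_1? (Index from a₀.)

2

2519 = 20·123 + 59   →  a_0 = 20
123 = 2·59 + 5   →  a_1 = 2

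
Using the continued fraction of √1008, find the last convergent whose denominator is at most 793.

24161/761

√1008 = [31; 1, 2, 1, 62, …] (period length 4).
Convergents:
  p_0/q_0 = 31/1
  p_1/q_1 = 32/1
  p_2/q_2 = 95/3
  p_3/q_3 = 127/4
  p_4/q_4 = 7969/251
  p_5/q_5 = 8096/255
  p_6/q_6 = 24161/761
  p_7/q_7 = 32257/1016
q_6 = 761 ≤ 793 < 1016 = q_7, so the answer is 24161/761.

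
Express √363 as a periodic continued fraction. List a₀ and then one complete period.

a₀ = ⌊√363⌋ = 19.
With m₀=0, d₀=1 and mₖ₊₁ = dₖaₖ − mₖ, dₖ₊₁ = (n − mₖ₊₁²)/dₖ, aₖ₊₁ = ⌊(a₀+mₖ₊₁)/dₖ₊₁⌋:
  k=1: m=19, d=2, a=19
  k=2: m=19, d=1, a=38
d=1 and a=2a₀=38 at k=2, so the next step gives (m, d) = (19, 2) again — its k=1 value — and the period has length 2.

[19; 19, 38]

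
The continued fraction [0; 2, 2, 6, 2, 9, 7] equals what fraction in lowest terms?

Using pₖ = aₖpₖ₋₁ + pₖ₋₂ and qₖ = aₖqₖ₋₁ + qₖ₋₂:
  k=0: a=0, p=0, q=1
  k=1: a=2, p=1, q=2
  k=2: a=2, p=2, q=5
  k=3: a=6, p=13, q=32
  k=4: a=2, p=28, q=69
  k=5: a=9, p=265, q=653
  k=6: a=7, p=1883, q=4640

1883/4640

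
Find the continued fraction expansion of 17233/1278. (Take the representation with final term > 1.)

17233 = 13×1278 + 619
1278 = 2×619 + 40
619 = 15×40 + 19
40 = 2×19 + 2
19 = 9×2 + 1
2 = 2×1 + 0  (stop)
So 17233/1278 = [13; 2, 15, 2, 9, 2].

[13; 2, 15, 2, 9, 2]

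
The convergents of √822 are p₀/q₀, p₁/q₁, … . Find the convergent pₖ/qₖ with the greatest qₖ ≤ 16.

86/3

√822 = [28; 1, 2, 28, 2, 1, 56, …] (period length 6).
Convergents:
  p_0/q_0 = 28/1
  p_1/q_1 = 29/1
  p_2/q_2 = 86/3
  p_3/q_3 = 2437/85
q_2 = 3 ≤ 16 < 85 = q_3, so the answer is 86/3.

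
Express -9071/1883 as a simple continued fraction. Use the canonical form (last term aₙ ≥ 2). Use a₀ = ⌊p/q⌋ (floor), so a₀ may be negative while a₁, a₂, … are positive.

[-5; 5, 2, 9, 18]

-9071 = -5×1883 + 344
1883 = 5×344 + 163
344 = 2×163 + 18
163 = 9×18 + 1
18 = 18×1 + 0  (stop)
So -9071/1883 = [-5; 5, 2, 9, 18].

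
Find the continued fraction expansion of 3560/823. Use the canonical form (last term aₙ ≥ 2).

[4; 3, 14, 9, 2]

3560 = 4×823 + 268
823 = 3×268 + 19
268 = 14×19 + 2
19 = 9×2 + 1
2 = 2×1 + 0  (stop)
So 3560/823 = [4; 3, 14, 9, 2].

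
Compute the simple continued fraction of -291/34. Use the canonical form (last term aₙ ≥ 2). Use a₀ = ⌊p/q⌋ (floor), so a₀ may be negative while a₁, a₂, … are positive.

-291 = -9*34 + 15
34 = 2*15 + 4
15 = 3*4 + 3
4 = 1*3 + 1
3 = 3*1 + 0  (stop)
So -291/34 = [-9; 2, 3, 1, 3].

[-9; 2, 3, 1, 3]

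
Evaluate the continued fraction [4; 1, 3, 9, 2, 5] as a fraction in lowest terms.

2031/427

Using pₖ = aₖpₖ₋₁ + pₖ₋₂ and qₖ = aₖqₖ₋₁ + qₖ₋₂:
  k=0: a=4, p=4, q=1
  k=1: a=1, p=5, q=1
  k=2: a=3, p=19, q=4
  k=3: a=9, p=176, q=37
  k=4: a=2, p=371, q=78
  k=5: a=5, p=2031, q=427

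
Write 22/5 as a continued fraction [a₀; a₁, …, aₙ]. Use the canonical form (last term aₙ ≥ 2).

22 = 4×5 + 2
5 = 2×2 + 1
2 = 2×1 + 0  (stop)
So 22/5 = [4; 2, 2].

[4; 2, 2]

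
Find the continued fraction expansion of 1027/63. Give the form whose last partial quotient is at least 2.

1027 = 16·63 + 19
63 = 3·19 + 6
19 = 3·6 + 1
6 = 6·1 + 0  (stop)
So 1027/63 = [16; 3, 3, 6].

[16; 3, 3, 6]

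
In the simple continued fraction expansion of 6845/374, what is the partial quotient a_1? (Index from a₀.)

3

6845 = 18·374 + 113   →  a_0 = 18
374 = 3·113 + 35   →  a_1 = 3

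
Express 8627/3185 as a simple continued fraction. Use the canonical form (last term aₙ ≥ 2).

[2; 1, 2, 2, 3, 5, 2, 11]

8627 = 2×3185 + 2257
3185 = 1×2257 + 928
2257 = 2×928 + 401
928 = 2×401 + 126
401 = 3×126 + 23
126 = 5×23 + 11
23 = 2×11 + 1
11 = 11×1 + 0  (stop)
So 8627/3185 = [2; 1, 2, 2, 3, 5, 2, 11].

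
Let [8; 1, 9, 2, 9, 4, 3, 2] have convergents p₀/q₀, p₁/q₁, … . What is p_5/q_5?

7275/817

Using pₖ = aₖpₖ₋₁ + pₖ₋₂, qₖ = aₖqₖ₋₁ + qₖ₋₂ (with p₋₁=1, p₋₂=0, q₋₁=0, q₋₂=1):
  k=0: a=8, p=8, q=1
  k=1: a=1, p=9, q=1
  k=2: a=9, p=89, q=10
  k=3: a=2, p=187, q=21
  k=4: a=9, p=1772, q=199
  k=5: a=4, p=7275, q=817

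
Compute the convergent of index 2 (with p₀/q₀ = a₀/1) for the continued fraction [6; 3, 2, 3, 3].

44/7

Using pₖ = aₖpₖ₋₁ + pₖ₋₂, qₖ = aₖqₖ₋₁ + qₖ₋₂ (with p₋₁=1, p₋₂=0, q₋₁=0, q₋₂=1):
  k=0: a=6, p=6, q=1
  k=1: a=3, p=19, q=3
  k=2: a=2, p=44, q=7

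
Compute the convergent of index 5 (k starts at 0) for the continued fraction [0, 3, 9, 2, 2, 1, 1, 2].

Using pₖ = aₖpₖ₋₁ + pₖ₋₂, qₖ = aₖqₖ₋₁ + qₖ₋₂ (with p₋₁=1, p₋₂=0, q₋₁=0, q₋₂=1):
  k=0: a=0, p=0, q=1
  k=1: a=3, p=1, q=3
  k=2: a=9, p=9, q=28
  k=3: a=2, p=19, q=59
  k=4: a=2, p=47, q=146
  k=5: a=1, p=66, q=205

66/205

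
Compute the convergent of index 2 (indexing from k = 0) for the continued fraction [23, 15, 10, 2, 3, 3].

Using pₖ = aₖpₖ₋₁ + pₖ₋₂, qₖ = aₖqₖ₋₁ + qₖ₋₂ (with p₋₁=1, p₋₂=0, q₋₁=0, q₋₂=1):
  k=0: a=23, p=23, q=1
  k=1: a=15, p=346, q=15
  k=2: a=10, p=3483, q=151

3483/151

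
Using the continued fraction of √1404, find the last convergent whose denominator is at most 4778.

62425/1666

√1404 = [37; 2, 7, 1, 4, 1, 7, 2, 74, …] (period length 8).
Convergents:
  p_0/q_0 = 37/1
  p_1/q_1 = 75/2
  p_2/q_2 = 562/15
  p_3/q_3 = 637/17
  p_4/q_4 = 3110/83
  p_5/q_5 = 3747/100
  p_6/q_6 = 29339/783
  p_7/q_7 = 62425/1666
  p_8/q_8 = 4648789/124067
q_7 = 1666 ≤ 4778 < 124067 = q_8, so the answer is 62425/1666.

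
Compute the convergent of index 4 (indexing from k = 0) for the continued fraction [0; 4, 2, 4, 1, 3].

11/49

Using pₖ = aₖpₖ₋₁ + pₖ₋₂, qₖ = aₖqₖ₋₁ + qₖ₋₂ (with p₋₁=1, p₋₂=0, q₋₁=0, q₋₂=1):
  k=0: a=0, p=0, q=1
  k=1: a=4, p=1, q=4
  k=2: a=2, p=2, q=9
  k=3: a=4, p=9, q=40
  k=4: a=1, p=11, q=49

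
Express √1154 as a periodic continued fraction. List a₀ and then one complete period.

a₀ = ⌊√1154⌋ = 33.
With m₀=0, d₀=1 and mₖ₊₁ = dₖaₖ − mₖ, dₖ₊₁ = (n − mₖ₊₁²)/dₖ, aₖ₊₁ = ⌊(a₀+mₖ₊₁)/dₖ₊₁⌋:
  k=1: m=33, d=65, a=1
  k=2: m=32, d=2, a=32
  k=3: m=32, d=65, a=1
  k=4: m=33, d=1, a=66
d=1 and a=2a₀=66 at k=4, so the next step gives (m, d) = (33, 65) again — its k=1 value — and the period has length 4.

[33; 1, 32, 1, 66]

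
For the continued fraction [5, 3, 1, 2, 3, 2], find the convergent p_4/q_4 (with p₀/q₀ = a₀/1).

195/37

Using pₖ = aₖpₖ₋₁ + pₖ₋₂, qₖ = aₖqₖ₋₁ + qₖ₋₂ (with p₋₁=1, p₋₂=0, q₋₁=0, q₋₂=1):
  k=0: a=5, p=5, q=1
  k=1: a=3, p=16, q=3
  k=2: a=1, p=21, q=4
  k=3: a=2, p=58, q=11
  k=4: a=3, p=195, q=37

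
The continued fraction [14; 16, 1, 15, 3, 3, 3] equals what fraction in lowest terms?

128120/9113

Using pₖ = aₖpₖ₋₁ + pₖ₋₂ and qₖ = aₖqₖ₋₁ + qₖ₋₂:
  k=0: a=14, p=14, q=1
  k=1: a=16, p=225, q=16
  k=2: a=1, p=239, q=17
  k=3: a=15, p=3810, q=271
  k=4: a=3, p=11669, q=830
  k=5: a=3, p=38817, q=2761
  k=6: a=3, p=128120, q=9113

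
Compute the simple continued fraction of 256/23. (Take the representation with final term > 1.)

[11; 7, 1, 2]

256 = 11·23 + 3
23 = 7·3 + 2
3 = 1·2 + 1
2 = 2·1 + 0  (stop)
So 256/23 = [11; 7, 1, 2].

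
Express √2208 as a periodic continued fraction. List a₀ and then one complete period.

[46; 1, 92]

a₀ = ⌊√2208⌋ = 46.
With m₀=0, d₀=1 and mₖ₊₁ = dₖaₖ − mₖ, dₖ₊₁ = (n − mₖ₊₁²)/dₖ, aₖ₊₁ = ⌊(a₀+mₖ₊₁)/dₖ₊₁⌋:
  k=1: m=46, d=92, a=1
  k=2: m=46, d=1, a=92
d=1 and a=2a₀=92 at k=2, so the next step gives (m, d) = (46, 92) again — its k=1 value — and the period has length 2.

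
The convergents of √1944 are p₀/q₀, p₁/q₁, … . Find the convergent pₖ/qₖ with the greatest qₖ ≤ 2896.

42724/969

√1944 = [44; 11, 88, …] (period length 2).
Convergents:
  p_0/q_0 = 44/1
  p_1/q_1 = 485/11
  p_2/q_2 = 42724/969
  p_3/q_3 = 470449/10670
q_2 = 969 ≤ 2896 < 10670 = q_3, so the answer is 42724/969.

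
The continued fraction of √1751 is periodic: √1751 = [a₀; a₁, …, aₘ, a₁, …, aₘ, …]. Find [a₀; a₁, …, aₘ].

[41; 1, 5, 2, 4, 2, 5, 1, 82]

a₀ = ⌊√1751⌋ = 41.
With m₀=0, d₀=1 and mₖ₊₁ = dₖaₖ − mₖ, dₖ₊₁ = (n − mₖ₊₁²)/dₖ, aₖ₊₁ = ⌊(a₀+mₖ₊₁)/dₖ₊₁⌋:
  k=1: m=41, d=70, a=1
  k=2: m=29, d=13, a=5
  k=3: m=36, d=35, a=2
  k=4: m=34, d=17, a=4
  k=5: m=34, d=35, a=2
  k=6: m=36, d=13, a=5
  k=7: m=29, d=70, a=1
  k=8: m=41, d=1, a=82
d=1 and a=2a₀=82 at k=8, so the next step gives (m, d) = (41, 70) again — its k=1 value — and the period has length 8.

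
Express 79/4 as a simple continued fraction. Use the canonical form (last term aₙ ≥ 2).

79 = 19×4 + 3
4 = 1×3 + 1
3 = 3×1 + 0  (stop)
So 79/4 = [19; 1, 3].

[19; 1, 3]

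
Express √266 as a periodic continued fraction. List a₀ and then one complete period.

[16; 3, 4, 3, 32]

a₀ = ⌊√266⌋ = 16.
With m₀=0, d₀=1 and mₖ₊₁ = dₖaₖ − mₖ, dₖ₊₁ = (n − mₖ₊₁²)/dₖ, aₖ₊₁ = ⌊(a₀+mₖ₊₁)/dₖ₊₁⌋:
  k=1: m=16, d=10, a=3
  k=2: m=14, d=7, a=4
  k=3: m=14, d=10, a=3
  k=4: m=16, d=1, a=32
d=1 and a=2a₀=32 at k=4, so the next step gives (m, d) = (16, 10) again — its k=1 value — and the period has length 4.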